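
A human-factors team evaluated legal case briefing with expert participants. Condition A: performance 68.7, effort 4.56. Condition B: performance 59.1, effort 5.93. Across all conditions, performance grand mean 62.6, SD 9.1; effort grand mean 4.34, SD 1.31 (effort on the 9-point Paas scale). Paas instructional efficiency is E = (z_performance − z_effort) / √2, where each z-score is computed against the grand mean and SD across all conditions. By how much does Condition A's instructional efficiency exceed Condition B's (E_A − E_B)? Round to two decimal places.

Condition A: z_P = (68.7 − 62.6)/9.1 = 0.6703; z_E = (4.56 − 4.34)/1.31 = 0.1679; E_A = (0.6703 − 0.1679)/√2 = 0.3553.
Condition B: z_P = (59.1 − 62.6)/9.1 = -0.3846; z_E = (5.93 − 4.34)/1.31 = 1.2137; E_B = (-0.3846 − 1.2137)/√2 = -1.1302.
E_A − E_B = 0.3553 − (-1.1302) = 1.4855 ≈ 1.49.

1.49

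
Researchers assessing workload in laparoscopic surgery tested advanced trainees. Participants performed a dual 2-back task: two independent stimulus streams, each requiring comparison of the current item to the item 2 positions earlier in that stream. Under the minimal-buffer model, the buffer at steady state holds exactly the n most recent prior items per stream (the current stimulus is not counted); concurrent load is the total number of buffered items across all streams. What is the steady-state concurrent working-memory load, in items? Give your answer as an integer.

Each stream's buffer holds its 2 most recent prior items.
Two independent streams: 2 × 2 = 4 buffered items at steady state.

4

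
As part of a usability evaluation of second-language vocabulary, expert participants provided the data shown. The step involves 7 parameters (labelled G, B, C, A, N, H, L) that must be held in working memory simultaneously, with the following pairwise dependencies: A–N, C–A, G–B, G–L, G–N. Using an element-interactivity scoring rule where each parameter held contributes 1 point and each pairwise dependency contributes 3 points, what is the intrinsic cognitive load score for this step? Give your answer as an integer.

Count of parameters held simultaneously: 7.
Count of pairwise dependencies listed: 5.
Element contribution: 7 × 1 = 7.
Interaction contribution: 5 × 3 = 15.
Intrinsic load = 7 + 15 = 22.

22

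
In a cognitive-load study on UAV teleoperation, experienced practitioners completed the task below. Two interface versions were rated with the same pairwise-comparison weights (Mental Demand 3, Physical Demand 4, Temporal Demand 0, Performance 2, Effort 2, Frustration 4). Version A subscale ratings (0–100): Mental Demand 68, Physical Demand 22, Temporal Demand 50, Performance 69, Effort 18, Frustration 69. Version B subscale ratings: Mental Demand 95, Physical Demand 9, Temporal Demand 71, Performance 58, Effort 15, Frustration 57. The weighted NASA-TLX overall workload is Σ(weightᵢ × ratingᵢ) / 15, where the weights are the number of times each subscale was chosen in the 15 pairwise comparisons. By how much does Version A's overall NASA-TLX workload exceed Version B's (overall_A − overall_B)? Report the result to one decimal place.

Version A weighted sum = 3·68 + 4·22 + 0·50 + 2·69 + 2·18 + 4·69 = 204 + 88 + 0 + 138 + 36 + 276 = 742; overall_A = 742/15 = 49.4667.
Version B weighted sum = 3·95 + 4·9 + 0·71 + 2·58 + 2·15 + 4·57 = 285 + 36 + 0 + 116 + 30 + 228 = 695; overall_B = 695/15 = 46.3333.
Difference = 49.4667 − 46.3333 = 3.1334 ≈ 3.1.

3.1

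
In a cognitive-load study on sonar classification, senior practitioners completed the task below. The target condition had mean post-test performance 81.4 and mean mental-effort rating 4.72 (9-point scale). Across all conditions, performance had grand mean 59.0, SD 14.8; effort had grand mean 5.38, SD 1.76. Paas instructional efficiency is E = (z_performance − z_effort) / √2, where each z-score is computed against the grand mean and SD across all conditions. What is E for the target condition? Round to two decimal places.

1.34

z_performance = (81.4 − 59.0) / 14.8 = 22.4000 / 14.8 = 1.5135.
z_effort = (4.72 − 5.38) / 1.76 = -0.6600 / 1.76 = -0.3750.
z_P − z_E = 1.5135 − (-0.3750) = 1.8885.
E = 1.8885 / √2 = 1.8885 / 1.41421 = 1.3354 ≈ 1.34.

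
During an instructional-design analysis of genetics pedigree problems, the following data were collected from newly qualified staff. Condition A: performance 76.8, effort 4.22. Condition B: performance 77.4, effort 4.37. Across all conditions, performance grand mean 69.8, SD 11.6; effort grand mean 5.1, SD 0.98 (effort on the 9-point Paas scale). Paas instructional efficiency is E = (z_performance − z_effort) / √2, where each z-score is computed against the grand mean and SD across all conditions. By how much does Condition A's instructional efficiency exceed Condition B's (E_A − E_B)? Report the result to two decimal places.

0.07

Condition A: z_P = (76.8 − 69.8)/11.6 = 0.6034; z_E = (4.22 − 5.1)/0.98 = -0.8980; E_A = (0.6034 − (-0.8980))/√2 = 1.0617.
Condition B: z_P = (77.4 − 69.8)/11.6 = 0.6552; z_E = (4.37 − 5.1)/0.98 = -0.7449; E_B = (0.6552 − (-0.7449))/√2 = 0.9900.
E_A − E_B = 1.0617 − 0.9900 = 0.0717 ≈ 0.07.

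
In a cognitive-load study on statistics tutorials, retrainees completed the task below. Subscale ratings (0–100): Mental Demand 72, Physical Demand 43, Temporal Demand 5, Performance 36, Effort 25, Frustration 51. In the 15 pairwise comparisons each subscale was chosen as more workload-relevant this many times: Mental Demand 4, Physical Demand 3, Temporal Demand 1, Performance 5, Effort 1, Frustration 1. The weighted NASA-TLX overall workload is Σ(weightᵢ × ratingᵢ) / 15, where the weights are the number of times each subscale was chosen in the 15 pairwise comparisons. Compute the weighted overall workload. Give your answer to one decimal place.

45.2

The tallies are the weights (they sum to 15).
Weighted sum = 4·72 + 3·43 + 1·5 + 5·36 + 1·25 + 1·51
            = 288 + 129 + 5 + 180 + 25 + 51 = 678.
Overall workload = 678 / 15 = 45.2000 ≈ 45.2.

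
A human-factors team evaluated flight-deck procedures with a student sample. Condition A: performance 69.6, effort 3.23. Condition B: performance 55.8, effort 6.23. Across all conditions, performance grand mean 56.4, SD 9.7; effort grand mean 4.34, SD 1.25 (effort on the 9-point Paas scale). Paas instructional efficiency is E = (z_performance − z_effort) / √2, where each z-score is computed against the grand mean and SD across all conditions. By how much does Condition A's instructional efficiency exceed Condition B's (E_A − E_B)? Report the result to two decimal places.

Condition A: z_P = (69.6 − 56.4)/9.7 = 1.3608; z_E = (3.23 − 4.34)/1.25 = -0.8880; E_A = (1.3608 − (-0.8880))/√2 = 1.5901.
Condition B: z_P = (55.8 − 56.4)/9.7 = -0.0619; z_E = (6.23 − 4.34)/1.25 = 1.5120; E_B = (-0.0619 − 1.5120)/√2 = -1.1129.
E_A − E_B = 1.5901 − (-1.1129) = 2.7030 ≈ 2.70.

2.70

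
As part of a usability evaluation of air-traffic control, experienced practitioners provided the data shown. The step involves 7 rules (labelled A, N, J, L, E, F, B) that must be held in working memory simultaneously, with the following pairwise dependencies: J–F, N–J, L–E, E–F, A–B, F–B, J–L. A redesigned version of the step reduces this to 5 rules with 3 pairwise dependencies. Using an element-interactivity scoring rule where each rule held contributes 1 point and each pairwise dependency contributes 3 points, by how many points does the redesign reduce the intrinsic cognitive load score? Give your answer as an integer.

14

Original: 7 × 1 + 7 × 3 = 7 + 21 = 28.
Redesigned: 5 × 1 + 3 × 3 = 5 + 9 = 14.
Reduction = 28 − 14 = 14.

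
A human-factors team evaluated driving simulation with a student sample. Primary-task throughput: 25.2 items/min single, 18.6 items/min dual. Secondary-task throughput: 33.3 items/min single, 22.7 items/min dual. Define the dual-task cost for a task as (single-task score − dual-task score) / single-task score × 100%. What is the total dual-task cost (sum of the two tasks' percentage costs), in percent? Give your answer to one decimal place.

Primary cost = (25.2 − 18.6) / 25.2 × 100% = 26.1905%.
Secondary cost = (33.3 − 22.7) / 33.3 × 100% = 31.8318%.
Total = 26.1905% + 31.8318% = 58.0223% ≈ 58.0%.

58.0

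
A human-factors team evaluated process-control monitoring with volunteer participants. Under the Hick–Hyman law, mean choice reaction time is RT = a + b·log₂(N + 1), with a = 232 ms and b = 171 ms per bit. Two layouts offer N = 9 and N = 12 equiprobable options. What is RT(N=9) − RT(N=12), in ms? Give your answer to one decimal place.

RT(9) = 232 + 171·log₂(10) = 232 + 171·3.3219 = 800.0449 ms.
RT(12) = 232 + 171·log₂(13) = 232 + 171·3.7004 = 864.7684 ms.
Difference = 800.0449 − 864.7684 = -64.7235 ≈ -64.7 ms.

-64.7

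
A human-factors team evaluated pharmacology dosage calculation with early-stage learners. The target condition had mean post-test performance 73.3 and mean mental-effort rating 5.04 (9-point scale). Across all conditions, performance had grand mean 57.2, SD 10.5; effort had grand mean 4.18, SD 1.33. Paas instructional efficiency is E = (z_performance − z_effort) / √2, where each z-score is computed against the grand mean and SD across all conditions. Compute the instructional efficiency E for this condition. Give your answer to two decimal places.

z_performance = (73.3 − 57.2) / 10.5 = 16.1000 / 10.5 = 1.5333.
z_effort = (5.04 − 4.18) / 1.33 = 0.8600 / 1.33 = 0.6466.
z_P − z_E = 1.5333 − 0.6466 = 0.8867.
E = 0.8867 / √2 = 0.8867 / 1.41421 = 0.6270 ≈ 0.63.

0.63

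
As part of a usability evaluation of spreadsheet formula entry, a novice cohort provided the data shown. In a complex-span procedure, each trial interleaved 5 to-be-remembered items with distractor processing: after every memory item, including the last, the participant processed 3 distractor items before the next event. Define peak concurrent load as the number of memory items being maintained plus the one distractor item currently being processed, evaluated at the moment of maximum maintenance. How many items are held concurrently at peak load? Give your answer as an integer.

6

Maintenance is greatest during the distractor(s) after memory item 5: all 5 memory items are being held.
One distractor item is concurrently being processed.
Peak concurrent load = 5 + 1 = 6 items.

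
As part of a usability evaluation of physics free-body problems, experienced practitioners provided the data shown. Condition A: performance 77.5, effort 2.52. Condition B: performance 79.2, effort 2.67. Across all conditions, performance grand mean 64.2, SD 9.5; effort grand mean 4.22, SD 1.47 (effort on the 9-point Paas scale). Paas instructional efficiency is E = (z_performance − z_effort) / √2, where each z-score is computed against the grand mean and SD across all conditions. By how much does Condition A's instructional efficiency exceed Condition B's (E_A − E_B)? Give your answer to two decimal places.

Condition A: z_P = (77.5 − 64.2)/9.5 = 1.4000; z_E = (2.52 − 4.22)/1.47 = -1.1565; E_A = (1.4000 − (-1.1565))/√2 = 1.8077.
Condition B: z_P = (79.2 − 64.2)/9.5 = 1.5789; z_E = (2.67 − 4.22)/1.47 = -1.0544; E_B = (1.5789 − (-1.0544))/√2 = 1.8620.
E_A − E_B = 1.8077 − 1.8620 = -0.0543 ≈ -0.05.

-0.05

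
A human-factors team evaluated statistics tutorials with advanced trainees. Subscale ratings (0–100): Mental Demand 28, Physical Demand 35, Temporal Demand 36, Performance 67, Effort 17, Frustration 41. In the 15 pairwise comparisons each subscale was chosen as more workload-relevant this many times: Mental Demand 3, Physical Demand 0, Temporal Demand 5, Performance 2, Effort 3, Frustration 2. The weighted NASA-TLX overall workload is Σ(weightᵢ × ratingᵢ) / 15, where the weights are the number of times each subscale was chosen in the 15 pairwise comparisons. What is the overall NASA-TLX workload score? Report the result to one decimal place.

35.4

The tallies are the weights (they sum to 15).
Weighted sum = 3·28 + 0·35 + 5·36 + 2·67 + 3·17 + 2·41
            = 84 + 0 + 180 + 134 + 51 + 82 = 531.
Overall workload = 531 / 15 = 35.4000 ≈ 35.4.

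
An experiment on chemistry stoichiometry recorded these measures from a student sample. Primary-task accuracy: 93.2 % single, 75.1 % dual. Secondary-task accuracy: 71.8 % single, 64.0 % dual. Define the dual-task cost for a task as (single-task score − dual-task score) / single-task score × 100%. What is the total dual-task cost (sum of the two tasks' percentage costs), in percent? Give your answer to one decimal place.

Primary cost = (93.2 − 75.1) / 93.2 × 100% = 19.4206%.
Secondary cost = (71.8 − 64.0) / 71.8 × 100% = 10.8635%.
Total = 19.4206% + 10.8635% = 30.2841% ≈ 30.3%.

30.3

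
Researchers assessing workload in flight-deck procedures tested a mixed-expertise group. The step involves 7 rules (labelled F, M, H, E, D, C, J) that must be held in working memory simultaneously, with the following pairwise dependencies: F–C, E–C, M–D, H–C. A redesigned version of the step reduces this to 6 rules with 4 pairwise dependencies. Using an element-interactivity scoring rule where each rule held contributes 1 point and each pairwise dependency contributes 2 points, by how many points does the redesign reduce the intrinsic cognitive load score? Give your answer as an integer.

Original: 7 × 1 + 4 × 2 = 7 + 8 = 15.
Redesigned: 6 × 1 + 4 × 2 = 6 + 8 = 14.
Reduction = 15 − 14 = 1.

1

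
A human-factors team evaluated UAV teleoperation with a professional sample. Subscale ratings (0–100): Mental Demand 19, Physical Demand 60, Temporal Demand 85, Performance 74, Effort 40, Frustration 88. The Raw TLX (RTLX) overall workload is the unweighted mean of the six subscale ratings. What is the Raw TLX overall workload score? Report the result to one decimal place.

61.0

Sum of ratings = 19 + 60 + 85 + 74 + 40 + 88 = 366.
RTLX = 366 / 6 = 61.0000 ≈ 61.0.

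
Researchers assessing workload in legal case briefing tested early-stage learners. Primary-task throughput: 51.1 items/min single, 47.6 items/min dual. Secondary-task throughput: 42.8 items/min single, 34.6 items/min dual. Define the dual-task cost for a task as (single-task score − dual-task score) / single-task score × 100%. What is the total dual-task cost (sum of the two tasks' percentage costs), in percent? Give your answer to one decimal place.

26.0

Primary cost = (51.1 − 47.6) / 51.1 × 100% = 6.8493%.
Secondary cost = (42.8 − 34.6) / 42.8 × 100% = 19.1589%.
Total = 6.8493% + 19.1589% = 26.0082% ≈ 26.0%.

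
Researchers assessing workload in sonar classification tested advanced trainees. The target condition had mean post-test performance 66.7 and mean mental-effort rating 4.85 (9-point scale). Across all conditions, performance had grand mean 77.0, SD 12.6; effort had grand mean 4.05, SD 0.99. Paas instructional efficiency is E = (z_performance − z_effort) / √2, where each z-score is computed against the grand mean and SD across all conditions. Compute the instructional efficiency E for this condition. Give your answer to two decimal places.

-1.15

z_performance = (66.7 − 77.0) / 12.6 = -10.3000 / 12.6 = -0.8175.
z_effort = (4.85 − 4.05) / 0.99 = 0.8000 / 0.99 = 0.8081.
z_P − z_E = -0.8175 − 0.8081 = -1.6256.
E = -1.6256 / √2 = -1.6256 / 1.41421 = -1.1495 ≈ -1.15.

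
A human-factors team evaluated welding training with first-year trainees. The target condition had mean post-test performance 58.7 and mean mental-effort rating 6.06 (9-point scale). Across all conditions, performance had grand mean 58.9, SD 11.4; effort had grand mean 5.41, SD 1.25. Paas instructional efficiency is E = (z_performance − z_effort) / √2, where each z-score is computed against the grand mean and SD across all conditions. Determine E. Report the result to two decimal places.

-0.38

z_performance = (58.7 − 58.9) / 11.4 = -0.2000 / 11.4 = -0.0175.
z_effort = (6.06 − 5.41) / 1.25 = 0.6500 / 1.25 = 0.5200.
z_P − z_E = -0.0175 − 0.5200 = -0.5375.
E = -0.5375 / √2 = -0.5375 / 1.41421 = -0.3801 ≈ -0.38.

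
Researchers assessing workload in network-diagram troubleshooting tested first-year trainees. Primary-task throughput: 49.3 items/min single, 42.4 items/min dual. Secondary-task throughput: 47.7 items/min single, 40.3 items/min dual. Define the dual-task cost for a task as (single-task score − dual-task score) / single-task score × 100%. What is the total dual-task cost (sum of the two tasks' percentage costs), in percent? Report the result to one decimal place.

29.5

Primary cost = (49.3 − 42.4) / 49.3 × 100% = 13.9959%.
Secondary cost = (47.7 − 40.3) / 47.7 × 100% = 15.5136%.
Total = 13.9959% + 15.5136% = 29.5095% ≈ 29.5%.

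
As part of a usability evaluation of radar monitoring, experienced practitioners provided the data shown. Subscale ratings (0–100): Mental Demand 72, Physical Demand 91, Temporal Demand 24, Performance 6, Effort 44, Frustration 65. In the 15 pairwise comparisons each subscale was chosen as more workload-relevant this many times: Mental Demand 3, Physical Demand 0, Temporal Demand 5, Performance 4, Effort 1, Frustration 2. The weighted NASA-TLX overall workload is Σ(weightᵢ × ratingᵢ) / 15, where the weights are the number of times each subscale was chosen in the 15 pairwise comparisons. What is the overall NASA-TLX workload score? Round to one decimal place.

35.6

The tallies are the weights (they sum to 15).
Weighted sum = 3·72 + 0·91 + 5·24 + 4·6 + 1·44 + 2·65
            = 216 + 0 + 120 + 24 + 44 + 130 = 534.
Overall workload = 534 / 15 = 35.6000 ≈ 35.6.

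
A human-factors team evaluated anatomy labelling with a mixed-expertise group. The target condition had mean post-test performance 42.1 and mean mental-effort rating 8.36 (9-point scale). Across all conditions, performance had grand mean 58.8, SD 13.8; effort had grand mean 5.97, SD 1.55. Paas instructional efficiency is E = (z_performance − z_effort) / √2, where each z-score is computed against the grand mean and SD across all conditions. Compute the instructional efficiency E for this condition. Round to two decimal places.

z_performance = (42.1 − 58.8) / 13.8 = -16.7000 / 13.8 = -1.2101.
z_effort = (8.36 − 5.97) / 1.55 = 2.3900 / 1.55 = 1.5419.
z_P − z_E = -1.2101 − 1.5419 = -2.7520.
E = -2.7520 / √2 = -2.7520 / 1.41421 = -1.9460 ≈ -1.95.

-1.95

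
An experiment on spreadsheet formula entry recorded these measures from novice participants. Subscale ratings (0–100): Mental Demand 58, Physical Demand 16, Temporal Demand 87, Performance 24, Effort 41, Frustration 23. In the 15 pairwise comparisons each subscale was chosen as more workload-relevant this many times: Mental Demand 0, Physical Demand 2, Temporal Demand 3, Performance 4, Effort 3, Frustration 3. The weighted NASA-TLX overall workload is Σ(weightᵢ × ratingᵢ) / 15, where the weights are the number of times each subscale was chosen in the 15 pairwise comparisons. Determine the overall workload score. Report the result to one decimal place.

The tallies are the weights (they sum to 15).
Weighted sum = 0·58 + 2·16 + 3·87 + 4·24 + 3·41 + 3·23
            = 0 + 32 + 261 + 96 + 123 + 69 = 581.
Overall workload = 581 / 15 = 38.7333 ≈ 38.7.

38.7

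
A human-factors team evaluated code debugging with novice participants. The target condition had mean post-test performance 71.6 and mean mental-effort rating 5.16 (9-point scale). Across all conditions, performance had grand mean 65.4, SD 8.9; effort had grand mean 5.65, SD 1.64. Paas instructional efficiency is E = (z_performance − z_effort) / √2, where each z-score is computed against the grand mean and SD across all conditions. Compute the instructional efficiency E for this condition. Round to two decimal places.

z_performance = (71.6 − 65.4) / 8.9 = 6.2000 / 8.9 = 0.6966.
z_effort = (5.16 − 5.65) / 1.64 = -0.4900 / 1.64 = -0.2988.
z_P − z_E = 0.6966 − (-0.2988) = 0.9954.
E = 0.9954 / √2 = 0.9954 / 1.41421 = 0.7039 ≈ 0.70.

0.70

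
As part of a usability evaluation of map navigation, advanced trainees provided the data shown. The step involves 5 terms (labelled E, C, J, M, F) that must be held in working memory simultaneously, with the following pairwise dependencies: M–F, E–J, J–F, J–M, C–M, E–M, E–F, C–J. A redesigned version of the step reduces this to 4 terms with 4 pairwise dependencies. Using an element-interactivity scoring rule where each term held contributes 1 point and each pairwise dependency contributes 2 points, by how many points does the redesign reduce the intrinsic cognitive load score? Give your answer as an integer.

9

Original: 5 × 1 + 8 × 2 = 5 + 16 = 21.
Redesigned: 4 × 1 + 4 × 2 = 4 + 8 = 12.
Reduction = 21 − 12 = 9.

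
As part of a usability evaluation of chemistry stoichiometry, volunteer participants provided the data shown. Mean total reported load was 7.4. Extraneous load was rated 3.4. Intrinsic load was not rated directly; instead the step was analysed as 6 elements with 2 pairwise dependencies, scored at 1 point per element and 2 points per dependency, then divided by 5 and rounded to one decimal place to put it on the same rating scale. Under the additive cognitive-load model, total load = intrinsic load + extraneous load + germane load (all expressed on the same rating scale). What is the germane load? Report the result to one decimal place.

Intrinsic (element-interactivity): (6 × 1 + 2 × 2) / 5 = 10 / 5 = 2.0000 → 2.0.
germane load = total − intrinsic − extraneous
             = 7.4 − 2.0 − 3.4 = 2.0.

2.0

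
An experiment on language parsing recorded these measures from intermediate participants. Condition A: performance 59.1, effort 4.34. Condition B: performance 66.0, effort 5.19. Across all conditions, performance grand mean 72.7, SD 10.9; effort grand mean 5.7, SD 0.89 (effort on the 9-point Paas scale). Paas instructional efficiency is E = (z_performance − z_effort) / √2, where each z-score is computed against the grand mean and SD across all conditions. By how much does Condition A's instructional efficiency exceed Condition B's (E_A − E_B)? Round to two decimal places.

Condition A: z_P = (59.1 − 72.7)/10.9 = -1.2477; z_E = (4.34 − 5.7)/0.89 = -1.5281; E_A = (-1.2477 − (-1.5281))/√2 = 0.1983.
Condition B: z_P = (66.0 − 72.7)/10.9 = -0.6147; z_E = (5.19 − 5.7)/0.89 = -0.5730; E_B = (-0.6147 − (-0.5730))/√2 = -0.0295.
E_A − E_B = 0.1983 − (-0.0295) = 0.2278 ≈ 0.23.

0.23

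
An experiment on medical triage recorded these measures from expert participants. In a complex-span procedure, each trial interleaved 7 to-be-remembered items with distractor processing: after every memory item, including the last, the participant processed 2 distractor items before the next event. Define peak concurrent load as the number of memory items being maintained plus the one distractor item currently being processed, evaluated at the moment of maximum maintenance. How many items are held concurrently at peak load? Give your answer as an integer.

Maintenance is greatest during the distractor(s) after memory item 7: all 7 memory items are being held.
One distractor item is concurrently being processed.
Peak concurrent load = 7 + 1 = 8 items.

8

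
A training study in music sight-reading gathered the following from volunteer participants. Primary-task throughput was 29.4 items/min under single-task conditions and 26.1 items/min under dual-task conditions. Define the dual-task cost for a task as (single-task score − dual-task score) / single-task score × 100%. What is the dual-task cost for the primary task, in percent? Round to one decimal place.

Cost = (29.4 − 26.1) / 29.4 × 100%
     = 3.3000 / 29.4 × 100% = 11.2245%.
≈ 11.2%.

11.2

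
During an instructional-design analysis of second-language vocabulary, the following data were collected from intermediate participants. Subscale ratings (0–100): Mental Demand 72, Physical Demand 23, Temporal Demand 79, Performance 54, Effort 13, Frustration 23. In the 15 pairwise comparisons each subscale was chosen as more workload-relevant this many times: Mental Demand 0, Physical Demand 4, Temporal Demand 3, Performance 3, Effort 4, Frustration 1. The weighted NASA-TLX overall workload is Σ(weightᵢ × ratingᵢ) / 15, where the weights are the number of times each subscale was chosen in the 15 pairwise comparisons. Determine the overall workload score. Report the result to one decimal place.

The tallies are the weights (they sum to 15).
Weighted sum = 0·72 + 4·23 + 3·79 + 3·54 + 4·13 + 1·23
            = 0 + 92 + 237 + 162 + 52 + 23 = 566.
Overall workload = 566 / 15 = 37.7333 ≈ 37.7.

37.7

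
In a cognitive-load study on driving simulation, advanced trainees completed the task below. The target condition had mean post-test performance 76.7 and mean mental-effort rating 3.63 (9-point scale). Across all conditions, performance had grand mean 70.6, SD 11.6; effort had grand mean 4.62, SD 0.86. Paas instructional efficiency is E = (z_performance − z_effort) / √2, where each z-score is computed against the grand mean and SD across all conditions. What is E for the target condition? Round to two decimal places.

z_performance = (76.7 − 70.6) / 11.6 = 6.1000 / 11.6 = 0.5259.
z_effort = (3.63 − 4.62) / 0.86 = -0.9900 / 0.86 = -1.1512.
z_P − z_E = 0.5259 − (-1.1512) = 1.6771.
E = 1.6771 / √2 = 1.6771 / 1.41421 = 1.1859 ≈ 1.19.

1.19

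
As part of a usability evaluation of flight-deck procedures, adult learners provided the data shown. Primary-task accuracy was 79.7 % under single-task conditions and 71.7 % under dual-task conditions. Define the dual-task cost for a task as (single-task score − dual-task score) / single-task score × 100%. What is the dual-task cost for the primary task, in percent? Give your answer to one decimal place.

10.0

Cost = (79.7 − 71.7) / 79.7 × 100%
     = 8.0000 / 79.7 × 100% = 10.0376%.
≈ 10.0%.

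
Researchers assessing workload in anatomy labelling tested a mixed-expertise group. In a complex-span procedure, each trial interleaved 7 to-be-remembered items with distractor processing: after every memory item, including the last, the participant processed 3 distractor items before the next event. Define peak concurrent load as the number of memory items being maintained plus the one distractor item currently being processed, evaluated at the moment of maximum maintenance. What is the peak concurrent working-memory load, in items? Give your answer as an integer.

Maintenance is greatest during the distractor(s) after memory item 7: all 7 memory items are being held.
One distractor item is concurrently being processed.
Peak concurrent load = 7 + 1 = 8 items.

8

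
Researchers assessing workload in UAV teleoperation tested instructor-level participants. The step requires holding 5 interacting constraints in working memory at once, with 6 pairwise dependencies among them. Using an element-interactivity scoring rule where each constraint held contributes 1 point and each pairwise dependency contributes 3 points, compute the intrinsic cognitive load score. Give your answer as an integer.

23

Element contribution: 5 × 1 = 5.
Interaction contribution: 6 × 3 = 18.
Intrinsic load = 5 + 18 = 23.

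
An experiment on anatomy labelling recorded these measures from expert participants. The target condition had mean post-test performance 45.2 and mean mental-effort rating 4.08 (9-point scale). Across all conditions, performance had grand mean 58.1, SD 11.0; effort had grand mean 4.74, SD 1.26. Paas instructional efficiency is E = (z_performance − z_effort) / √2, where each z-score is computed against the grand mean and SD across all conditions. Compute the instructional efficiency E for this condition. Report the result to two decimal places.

-0.46

z_performance = (45.2 − 58.1) / 11.0 = -12.9000 / 11.0 = -1.1727.
z_effort = (4.08 − 4.74) / 1.26 = -0.6600 / 1.26 = -0.5238.
z_P − z_E = -1.1727 − (-0.5238) = -0.6489.
E = -0.6489 / √2 = -0.6489 / 1.41421 = -0.4588 ≈ -0.46.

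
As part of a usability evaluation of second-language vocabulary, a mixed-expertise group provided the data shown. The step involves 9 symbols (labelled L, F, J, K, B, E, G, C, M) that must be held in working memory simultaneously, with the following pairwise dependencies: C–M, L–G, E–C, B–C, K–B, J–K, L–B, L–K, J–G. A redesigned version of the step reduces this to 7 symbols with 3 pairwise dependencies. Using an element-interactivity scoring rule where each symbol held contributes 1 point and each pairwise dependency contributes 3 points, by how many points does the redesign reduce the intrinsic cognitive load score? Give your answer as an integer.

20

Original: 9 × 1 + 9 × 3 = 9 + 27 = 36.
Redesigned: 7 × 1 + 3 × 3 = 7 + 9 = 16.
Reduction = 36 − 16 = 20.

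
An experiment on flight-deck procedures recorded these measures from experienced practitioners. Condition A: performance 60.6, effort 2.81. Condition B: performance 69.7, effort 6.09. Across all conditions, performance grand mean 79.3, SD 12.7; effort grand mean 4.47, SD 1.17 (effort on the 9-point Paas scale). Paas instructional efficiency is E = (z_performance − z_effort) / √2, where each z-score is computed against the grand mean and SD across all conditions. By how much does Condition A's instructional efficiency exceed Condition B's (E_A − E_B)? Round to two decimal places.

1.48

Condition A: z_P = (60.6 − 79.3)/12.7 = -1.4724; z_E = (2.81 − 4.47)/1.17 = -1.4188; E_A = (-1.4724 − (-1.4188))/√2 = -0.0379.
Condition B: z_P = (69.7 − 79.3)/12.7 = -0.7559; z_E = (6.09 − 4.47)/1.17 = 1.3846; E_B = (-0.7559 − 1.3846)/√2 = -1.5136.
E_A − E_B = -0.0379 − (-1.5136) = 1.4757 ≈ 1.48.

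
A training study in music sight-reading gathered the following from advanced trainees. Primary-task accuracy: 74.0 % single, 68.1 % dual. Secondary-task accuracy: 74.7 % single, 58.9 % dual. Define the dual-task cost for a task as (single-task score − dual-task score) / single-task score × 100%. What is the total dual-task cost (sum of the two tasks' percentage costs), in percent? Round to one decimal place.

29.1

Primary cost = (74.0 − 68.1) / 74.0 × 100% = 7.9730%.
Secondary cost = (74.7 − 58.9) / 74.7 × 100% = 21.1513%.
Total = 7.9730% + 21.1513% = 29.1243% ≈ 29.1%.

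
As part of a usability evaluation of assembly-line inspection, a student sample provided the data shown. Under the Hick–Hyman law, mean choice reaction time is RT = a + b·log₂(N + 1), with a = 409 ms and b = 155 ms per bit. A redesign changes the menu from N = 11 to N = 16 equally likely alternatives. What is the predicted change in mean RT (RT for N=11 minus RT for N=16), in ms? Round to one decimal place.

-77.9

RT(11) = 409 + 155·log₂(12) = 409 + 155·3.5850 = 964.6750 ms.
RT(16) = 409 + 155·log₂(17) = 409 + 155·4.0875 = 1042.5625 ms.
Difference = 964.6750 − 1042.5625 = -77.8875 ≈ -77.9 ms.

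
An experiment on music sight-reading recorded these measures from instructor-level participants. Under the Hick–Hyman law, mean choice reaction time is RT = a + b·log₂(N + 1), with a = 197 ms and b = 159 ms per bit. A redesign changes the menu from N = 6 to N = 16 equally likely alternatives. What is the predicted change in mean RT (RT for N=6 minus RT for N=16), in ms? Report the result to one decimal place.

RT(6) = 197 + 159·log₂(7) = 197 + 159·2.8074 = 643.3766 ms.
RT(16) = 197 + 159·log₂(17) = 197 + 159·4.0875 = 846.9125 ms.
Difference = 643.3766 − 846.9125 = -203.5359 ≈ -203.5 ms.

-203.5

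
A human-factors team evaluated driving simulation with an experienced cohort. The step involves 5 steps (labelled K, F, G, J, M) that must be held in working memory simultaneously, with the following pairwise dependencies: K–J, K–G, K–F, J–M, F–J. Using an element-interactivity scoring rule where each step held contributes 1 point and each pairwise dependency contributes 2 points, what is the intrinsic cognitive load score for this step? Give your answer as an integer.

15

Count of steps held simultaneously: 5.
Count of pairwise dependencies listed: 5.
Element contribution: 5 × 1 = 5.
Interaction contribution: 5 × 2 = 10.
Intrinsic load = 5 + 10 = 15.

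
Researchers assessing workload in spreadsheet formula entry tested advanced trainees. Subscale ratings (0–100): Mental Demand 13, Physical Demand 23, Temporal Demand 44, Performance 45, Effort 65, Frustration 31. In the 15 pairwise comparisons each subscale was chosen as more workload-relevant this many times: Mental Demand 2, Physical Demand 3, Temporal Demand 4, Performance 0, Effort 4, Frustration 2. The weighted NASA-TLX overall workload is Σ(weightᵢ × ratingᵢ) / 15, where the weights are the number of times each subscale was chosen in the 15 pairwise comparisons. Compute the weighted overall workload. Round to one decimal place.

The tallies are the weights (they sum to 15).
Weighted sum = 2·13 + 3·23 + 4·44 + 0·45 + 4·65 + 2·31
            = 26 + 69 + 176 + 0 + 260 + 62 = 593.
Overall workload = 593 / 15 = 39.5333 ≈ 39.5.

39.5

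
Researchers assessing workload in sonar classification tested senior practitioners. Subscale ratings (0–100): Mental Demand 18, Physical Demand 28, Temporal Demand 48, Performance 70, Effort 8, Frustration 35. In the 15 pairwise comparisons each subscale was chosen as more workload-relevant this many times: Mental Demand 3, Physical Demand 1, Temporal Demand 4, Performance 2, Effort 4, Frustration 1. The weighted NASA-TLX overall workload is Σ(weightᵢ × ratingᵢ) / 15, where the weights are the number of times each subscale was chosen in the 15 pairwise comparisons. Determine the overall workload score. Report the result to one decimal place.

The tallies are the weights (they sum to 15).
Weighted sum = 3·18 + 1·28 + 4·48 + 2·70 + 4·8 + 1·35
            = 54 + 28 + 192 + 140 + 32 + 35 = 481.
Overall workload = 481 / 15 = 32.0667 ≈ 32.1.

32.1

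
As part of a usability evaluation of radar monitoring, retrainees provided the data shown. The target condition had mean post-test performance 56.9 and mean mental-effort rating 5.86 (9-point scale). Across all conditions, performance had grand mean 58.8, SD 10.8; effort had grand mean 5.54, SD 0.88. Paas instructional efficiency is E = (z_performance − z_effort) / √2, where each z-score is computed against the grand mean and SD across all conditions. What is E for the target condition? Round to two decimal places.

z_performance = (56.9 − 58.8) / 10.8 = -1.9000 / 10.8 = -0.1759.
z_effort = (5.86 − 5.54) / 0.88 = 0.3200 / 0.88 = 0.3636.
z_P − z_E = -0.1759 − 0.3636 = -0.5395.
E = -0.5395 / √2 = -0.5395 / 1.41421 = -0.3815 ≈ -0.38.

-0.38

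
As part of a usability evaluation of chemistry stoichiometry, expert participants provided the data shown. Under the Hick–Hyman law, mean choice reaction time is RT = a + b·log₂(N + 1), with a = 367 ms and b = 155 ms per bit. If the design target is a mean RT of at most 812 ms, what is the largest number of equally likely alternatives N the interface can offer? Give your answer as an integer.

Set 367 + 155·log₂(N + 1) ≤ 812.
log₂(N + 1) ≤ (812 − 367) / 155 = 2.8710.
N + 1 ≤ 2^2.8710 = 7.3157.
N ≤ 6.3157, so the largest integer N is 6.

6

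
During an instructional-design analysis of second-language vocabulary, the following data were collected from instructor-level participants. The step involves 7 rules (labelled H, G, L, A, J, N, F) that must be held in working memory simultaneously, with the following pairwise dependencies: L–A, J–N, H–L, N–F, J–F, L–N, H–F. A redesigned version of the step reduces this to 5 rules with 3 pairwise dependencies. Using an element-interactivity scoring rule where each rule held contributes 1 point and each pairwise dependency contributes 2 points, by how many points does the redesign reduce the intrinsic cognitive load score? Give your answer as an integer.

10

Original: 7 × 1 + 7 × 2 = 7 + 14 = 21.
Redesigned: 5 × 1 + 3 × 2 = 5 + 6 = 11.
Reduction = 21 − 11 = 10.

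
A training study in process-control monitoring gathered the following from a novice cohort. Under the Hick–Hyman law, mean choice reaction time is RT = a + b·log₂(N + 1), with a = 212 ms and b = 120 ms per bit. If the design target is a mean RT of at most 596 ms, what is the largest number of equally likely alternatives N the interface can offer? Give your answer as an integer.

Set 212 + 120·log₂(N + 1) ≤ 596.
log₂(N + 1) ≤ (596 − 212) / 120 = 3.2000.
N + 1 ≤ 2^3.2000 = 9.1896.
N ≤ 8.1896, so the largest integer N is 8.

8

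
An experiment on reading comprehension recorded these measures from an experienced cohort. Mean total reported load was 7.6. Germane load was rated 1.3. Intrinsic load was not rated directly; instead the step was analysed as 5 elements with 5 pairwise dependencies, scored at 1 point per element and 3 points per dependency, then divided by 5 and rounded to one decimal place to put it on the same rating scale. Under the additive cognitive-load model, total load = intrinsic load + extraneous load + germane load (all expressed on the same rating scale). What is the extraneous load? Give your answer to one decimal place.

Intrinsic (element-interactivity): (5 × 1 + 5 × 3) / 5 = 20 / 5 = 4.0000 → 4.0.
extraneous load = total − intrinsic − germane
             = 7.6 − 4.0 − 1.3 = 2.3.

2.3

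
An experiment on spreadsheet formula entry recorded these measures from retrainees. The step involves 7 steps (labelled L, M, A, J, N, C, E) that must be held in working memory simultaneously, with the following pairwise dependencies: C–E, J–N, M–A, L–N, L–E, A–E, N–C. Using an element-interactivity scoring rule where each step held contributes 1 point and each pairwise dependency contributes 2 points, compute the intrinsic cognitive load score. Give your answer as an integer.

Count of steps held simultaneously: 7.
Count of pairwise dependencies listed: 7.
Element contribution: 7 × 1 = 7.
Interaction contribution: 7 × 2 = 14.
Intrinsic load = 7 + 14 = 21.

21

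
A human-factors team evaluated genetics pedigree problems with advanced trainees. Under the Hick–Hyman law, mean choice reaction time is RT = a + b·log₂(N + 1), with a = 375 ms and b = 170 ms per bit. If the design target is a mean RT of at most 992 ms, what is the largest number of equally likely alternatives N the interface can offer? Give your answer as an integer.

11

Set 375 + 170·log₂(N + 1) ≤ 992.
log₂(N + 1) ≤ (992 − 375) / 170 = 3.6294.
N + 1 ≤ 2^3.6294 = 12.3754.
N ≤ 11.3754, so the largest integer N is 11.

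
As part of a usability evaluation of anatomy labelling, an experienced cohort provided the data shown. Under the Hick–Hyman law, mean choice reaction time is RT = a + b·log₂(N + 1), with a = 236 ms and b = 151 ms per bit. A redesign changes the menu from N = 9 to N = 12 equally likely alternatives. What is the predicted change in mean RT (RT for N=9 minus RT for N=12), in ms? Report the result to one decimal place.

RT(9) = 236 + 151·log₂(10) = 236 + 151·3.3219 = 737.6069 ms.
RT(12) = 236 + 151·log₂(13) = 236 + 151·3.7004 = 794.7604 ms.
Difference = 737.6069 − 794.7604 = -57.1535 ≈ -57.2 ms.

-57.2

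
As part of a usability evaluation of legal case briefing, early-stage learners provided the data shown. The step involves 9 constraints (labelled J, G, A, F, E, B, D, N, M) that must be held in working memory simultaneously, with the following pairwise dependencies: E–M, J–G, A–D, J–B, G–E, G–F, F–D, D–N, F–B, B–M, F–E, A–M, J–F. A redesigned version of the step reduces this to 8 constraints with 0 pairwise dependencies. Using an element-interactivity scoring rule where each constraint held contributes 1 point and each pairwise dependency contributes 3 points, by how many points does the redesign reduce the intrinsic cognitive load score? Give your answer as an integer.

Original: 9 × 1 + 13 × 3 = 9 + 39 = 48.
Redesigned: 8 × 1 + 0 × 3 = 8 + 0 = 8.
Reduction = 48 − 8 = 40.

40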